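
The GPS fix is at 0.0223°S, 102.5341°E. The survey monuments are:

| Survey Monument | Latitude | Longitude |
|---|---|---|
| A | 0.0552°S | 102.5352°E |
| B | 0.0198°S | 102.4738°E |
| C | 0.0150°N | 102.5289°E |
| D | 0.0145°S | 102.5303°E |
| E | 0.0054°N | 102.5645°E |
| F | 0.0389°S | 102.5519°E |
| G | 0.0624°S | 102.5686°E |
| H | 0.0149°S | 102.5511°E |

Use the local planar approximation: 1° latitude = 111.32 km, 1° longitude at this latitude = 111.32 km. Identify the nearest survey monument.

Distances from 0.0223°S, 102.5341°E:
A: √((-0.0329·111.32)² + (0.0011·111.32)²) = √(13.413379 + 0.014994) = 3.6645 km
B: √((0.0025·111.32)² + (-0.0603·111.32)²) = √(0.077451 + 45.058945) = 6.7184 km
C: √((0.0373·111.32)² + (-0.0052·111.32)²) = √(17.241064 + 0.335084) = 4.1924 km
D: √((0.0078·111.32)² + (-0.0038·111.32)²) = √(0.753938 + 0.178943) = 0.9659 km
E: √((0.0277·111.32)² + (0.0304·111.32)²) = √(9.508367 + 11.452322) = 4.5783 km
F: √((-0.0166·111.32)² + (0.0178·111.32)²) = √(3.414779 + 3.926326) = 2.7094 km
G: √((-0.0401·111.32)² + (0.0345·111.32)²) = √(19.926689 + 14.749747) = 5.8887 km
H: √((0.0074·111.32)² + (0.0170·111.32)²) = √(0.678594 + 3.581329) = 2.0640 km
Minimum: D at 0.9659 km.

D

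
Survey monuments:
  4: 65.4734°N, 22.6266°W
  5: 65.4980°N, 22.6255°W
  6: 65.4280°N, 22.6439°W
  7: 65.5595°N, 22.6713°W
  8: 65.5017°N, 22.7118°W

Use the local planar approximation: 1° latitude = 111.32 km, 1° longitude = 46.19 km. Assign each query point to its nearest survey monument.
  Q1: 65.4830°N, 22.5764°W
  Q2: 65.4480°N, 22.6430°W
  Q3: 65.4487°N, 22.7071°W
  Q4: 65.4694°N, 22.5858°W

Q1→4; Q2→6; Q3→6; Q4→4

Q1 at 65.4830°N, 22.5764°W:
  4: √((-0.0096·111.32)² + (-0.0502·46.19)²) = √(1.142060 + 5.376546) = 2.5532 km
  5: √((0.0150·111.32)² + (-0.0491·46.19)²) = √(2.788232 + 5.143502) = 2.8163 km
  6: √((-0.0550·111.32)² + (-0.0675·46.19)²) = √(37.486231 + 9.720833) = 6.8707 km
  7: √((0.0765·111.32)² + (-0.0949·46.19)²) = √(72.521915 + 19.214467) = 9.5779 km
  8: √((0.0187·111.32)² + (-0.1354·46.19)²) = √(4.333408 + 39.114092) = 6.5915 km
  → nearest: 4 (2.5532 km)
Q2 at 65.4480°N, 22.6430°W:
  4: √((0.0254·111.32)² + (0.0164·46.19)²) = √(7.994915 + 0.573830) = 2.9272 km
  5: √((0.0500·111.32)² + (0.0175·46.19)²) = √(30.980356 + 0.653389) = 5.6244 km
  6: √((-0.0200·111.32)² + (-0.0009·46.19)²) = √(4.956857 + 0.001728) = 2.2268 km
  7: √((0.1115·111.32)² + (-0.0283·46.19)²) = √(154.062212 + 1.708712) = 12.4808 km
  8: √((0.0537·111.32)² + (-0.0688·46.19)²) = √(35.735097 + 10.098870) = 6.7701 km
  → nearest: 6 (2.2268 km)
Q3 at 65.4487°N, 22.7071°W:
  4: √((0.0247·111.32)² + (0.0805·46.19)²) = √(7.560322 + 13.825718) = 4.6245 km
  5: √((0.0493·111.32)² + (0.0816·46.19)²) = √(30.118978 + 14.206145) = 6.6577 km
  6: √((-0.0207·111.32)² + (0.0632·46.19)²) = √(5.309909 + 8.521775) = 3.7191 km
  7: √((0.1108·111.32)² + (0.0358·46.19)²) = √(152.133871 + 2.734400) = 12.4446 km
  8: √((0.0530·111.32)² + (-0.0047·46.19)²) = √(34.809528 + 0.047129) = 5.9040 km
  → nearest: 6 (3.7191 km)
Q4 at 65.4694°N, 22.5858°W:
  4: √((0.0040·111.32)² + (-0.0408·46.19)²) = √(0.198274 + 3.551536) = 1.9364 km
  5: √((0.0286·111.32)² + (-0.0397·46.19)²) = √(10.136277 + 3.362613) = 3.6741 km
  6: √((-0.0414·111.32)² + (-0.0581·46.19)²) = √(21.239636 + 7.201918) = 5.3331 km
  7: √((0.0901·111.32)² + (-0.0855·46.19)²) = √(100.599536 + 15.596536) = 10.7794 km
  8: √((0.0323·111.32)² + (-0.1260·46.19)²) = √(12.928598 + 33.871702) = 6.8411 km
  → nearest: 4 (1.9364 km)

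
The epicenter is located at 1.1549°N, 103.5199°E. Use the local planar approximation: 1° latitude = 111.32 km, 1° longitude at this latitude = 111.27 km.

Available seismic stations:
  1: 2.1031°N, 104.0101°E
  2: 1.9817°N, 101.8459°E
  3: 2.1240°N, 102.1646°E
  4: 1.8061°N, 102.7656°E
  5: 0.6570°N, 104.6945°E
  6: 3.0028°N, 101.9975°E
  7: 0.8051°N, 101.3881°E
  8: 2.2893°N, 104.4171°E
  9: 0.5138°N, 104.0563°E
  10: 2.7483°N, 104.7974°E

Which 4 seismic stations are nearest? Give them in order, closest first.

9, 4, 1, 5

Distances from 1.1549°N, 103.5199°E:
1: 118.8136 km
2: 207.7649 km
3: 185.4186 km
4: 110.9028 km
5: 141.9647 km
6: 266.4796 km
7: 240.3803 km
8: 160.9761 km
9: 93.0355 km
10: 227.3073 km
Sorted: 9 (93.0355 km) < 4 (110.9028 km) < 1 (118.8136 km) < 5 (141.9647 km) < 8 (160.9761 km) < 3 (185.4186 km) < …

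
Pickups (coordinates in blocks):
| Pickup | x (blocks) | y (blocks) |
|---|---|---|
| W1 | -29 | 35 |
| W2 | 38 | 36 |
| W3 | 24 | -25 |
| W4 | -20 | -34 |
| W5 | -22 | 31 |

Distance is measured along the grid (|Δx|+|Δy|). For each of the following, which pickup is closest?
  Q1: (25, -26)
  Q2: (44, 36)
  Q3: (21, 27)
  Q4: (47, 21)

Q1→W3; Q2→W2; Q3→W2; Q4→W2

Q1 at (25, -26):
  W1: 115 blocks
  W2: 75 blocks
  W3: 2 blocks
  W4: 53 blocks
  W5: 104 blocks
  → nearest: W3 (2 blocks)
Q2 at (44, 36):
  W1: 74 blocks
  W2: 6 blocks
  W3: 81 blocks
  W4: 134 blocks
  W5: 71 blocks
  → nearest: W2 (6 blocks)
Q3 at (21, 27):
  W1: 58 blocks
  W2: 26 blocks
  W3: 55 blocks
  W4: 102 blocks
  W5: 47 blocks
  → nearest: W2 (26 blocks)
Q4 at (47, 21):
  W1: 90 blocks
  W2: 24 blocks
  W3: 69 blocks
  W4: 122 blocks
  W5: 79 blocks
  → nearest: W2 (24 blocks)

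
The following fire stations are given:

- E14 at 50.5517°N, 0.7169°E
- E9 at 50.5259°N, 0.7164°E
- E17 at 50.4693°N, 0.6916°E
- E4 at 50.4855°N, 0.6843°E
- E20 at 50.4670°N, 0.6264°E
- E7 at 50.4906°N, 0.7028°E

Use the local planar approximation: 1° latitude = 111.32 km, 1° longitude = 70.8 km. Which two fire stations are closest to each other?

Pairwise distances:
E14–E9: √((-0.0258·111.32)² + (-0.0005·70.8)²) = √(8.248706 + 0.001253) = 2.8723 km
E14–E17: √((-0.0824·111.32)² + (-0.0253·70.8)²) = √(84.139673 + 3.208541) = 9.3460 km
E14–E4: √((-0.0662·111.32)² + (-0.0326·70.8)²) = √(54.307821 + 5.327233) = 7.7224 km
E14–E20: √((-0.0847·111.32)² + (-0.0905·70.8)²) = √(88.902345 + 41.054775) = 11.3999 km
E14–E7: √((-0.0611·111.32)² + (-0.0141·70.8)²) = √(46.262470 + 0.996563) = 6.8745 km
E9–E17: √((-0.0566·111.32)² + (-0.0248·70.8)²) = √(39.698972 + 3.082974) = 6.5408 km
E9–E4: √((-0.0404·111.32)² + (-0.0321·70.8)²) = √(20.225959 + 5.165074) = 5.0390 km
E9–E20: √((-0.0589·111.32)² + (-0.0900·70.8)²) = √(42.990944 + 40.602384) = 9.1429 km
E9–E7: √((-0.0353·111.32)² + (-0.0136·70.8)²) = √(15.441725 + 0.927138) = 4.0458 km
E17–E4: √((0.0162·111.32)² + (-0.0073·70.8)²) = √(3.252194 + 0.267124) = 1.8760 km
E17–E20: √((-0.0023·111.32)² + (-0.0652·70.8)²) = √(0.065554 + 21.308933) = 4.6233 km
E17–E7: √((0.0213·111.32)² + (0.0112·70.8)²) = √(5.622191 + 0.628786) = 2.5002 km
E4–E20: √((-0.0185·111.32)² + (-0.0579·70.8)²) = √(4.241211 + 16.804424) = 4.5876 km
E4–E7: √((0.0051·111.32)² + (0.0185·70.8)²) = √(0.322320 + 1.715576) = 1.4275 km
E20–E7: √((0.0236·111.32)² + (0.0764·70.8)²) = √(6.901928 + 29.258579) = 6.0134 km
Closest pair: E4–E7 at 1.4275 km.

E4 and E7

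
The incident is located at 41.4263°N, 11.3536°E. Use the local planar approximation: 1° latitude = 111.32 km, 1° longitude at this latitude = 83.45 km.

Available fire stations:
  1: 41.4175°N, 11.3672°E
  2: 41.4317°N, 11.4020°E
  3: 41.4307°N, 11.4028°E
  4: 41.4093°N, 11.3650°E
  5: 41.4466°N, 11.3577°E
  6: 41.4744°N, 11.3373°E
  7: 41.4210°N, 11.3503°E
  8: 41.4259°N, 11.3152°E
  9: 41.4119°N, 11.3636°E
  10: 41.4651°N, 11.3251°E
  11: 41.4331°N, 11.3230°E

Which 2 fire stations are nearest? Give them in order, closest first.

Distances from 41.4263°N, 11.3536°E:
1: √((-0.0088·111.32)² + (0.0136·83.45)²) = √(0.959648 + 1.288043) = 1.4992 km
2: √((0.0054·111.32)² + (0.0484·83.45)²) = √(0.361355 + 16.313359) = 4.0835 km
3: √((0.0044·111.32)² + (0.0492·83.45)²) = √(0.239912 + 16.857101) = 4.1349 km
4: √((-0.0170·111.32)² + (0.0114·83.45)²) = √(3.581329 + 0.905029) = 2.1181 km
5: √((0.0203·111.32)² + (0.0041·83.45)²) = √(5.106678 + 0.117063) = 2.2856 km
6: √((0.0481·111.32)² + (-0.0163·83.45)²) = √(28.670585 + 1.850239) = 5.5246 km
7: √((-0.0053·111.32)² + (-0.0033·83.45)²) = √(0.348095 + 0.075837) = 0.6511 km
8: √((-0.0004·111.32)² + (-0.0384·83.45)²) = √(0.001983 + 10.268692) = 3.2048 km
9: √((-0.0144·111.32)² + (0.0100·83.45)²) = √(2.569635 + 0.696390) = 1.8072 km
10: √((0.0388·111.32)² + (-0.0285·83.45)²) = √(18.655627 + 5.656430) = 4.9307 km
11: √((0.0068·111.32)² + (-0.0306·83.45)²) = √(0.573013 + 6.520720) = 2.6634 km
Sorted: 7 (0.6511 km) < 1 (1.4992 km) < 9 (1.8072 km) < 4 (2.1181 km) < …

7, 1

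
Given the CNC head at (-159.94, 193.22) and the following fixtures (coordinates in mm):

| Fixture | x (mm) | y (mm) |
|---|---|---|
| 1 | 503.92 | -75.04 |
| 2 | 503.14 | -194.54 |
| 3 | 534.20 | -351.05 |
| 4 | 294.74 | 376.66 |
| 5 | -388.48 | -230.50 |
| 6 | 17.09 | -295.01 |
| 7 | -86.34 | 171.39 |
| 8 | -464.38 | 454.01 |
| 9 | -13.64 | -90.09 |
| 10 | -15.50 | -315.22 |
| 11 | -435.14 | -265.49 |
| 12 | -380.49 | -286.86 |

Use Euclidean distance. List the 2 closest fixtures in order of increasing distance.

7, 9

Distances from (-159.94, 193.22):
1: √((663.86)² + (-268.26)²) = √(440710.0996 + 71963.4276) = 716.01 mm
2: √((663.08)² + (-387.76)²) = √(439675.0864 + 150357.8176) = 768.14 mm
3: √((694.14)² + (-544.27)²) = √(481830.3396 + 296229.8329) = 882.08 mm
4: √((454.68)² + (183.44)²) = √(206733.9024 + 33650.2336) = 490.29 mm
5: √((-228.54)² + (-423.72)²) = √(52230.5316 + 179538.6384) = 481.42 mm
6: √((177.03)² + (-488.23)²) = √(31339.6209 + 238368.5329) = 519.33 mm
7: √((73.60)² + (-21.83)²) = √(5416.9600 + 476.5489) = 76.77 mm
8: √((-304.44)² + (260.79)²) = √(92683.7136 + 68011.4241) = 400.87 mm
9: √((146.30)² + (-283.31)²) = √(21403.6900 + 80264.5561) = 318.85 mm
10: √((144.44)² + (-508.44)²) = √(20862.9136 + 258511.2336) = 528.56 mm
11: √((-275.20)² + (-458.71)²) = √(75735.0400 + 210414.8641) = 534.93 mm
12: √((-220.55)² + (-480.08)²) = √(48642.3025 + 230476.8064) = 528.32 mm
Sorted: 7 (76.77 mm) < 9 (318.85 mm) < 8 (400.87 mm) < 5 (481.42 mm) < …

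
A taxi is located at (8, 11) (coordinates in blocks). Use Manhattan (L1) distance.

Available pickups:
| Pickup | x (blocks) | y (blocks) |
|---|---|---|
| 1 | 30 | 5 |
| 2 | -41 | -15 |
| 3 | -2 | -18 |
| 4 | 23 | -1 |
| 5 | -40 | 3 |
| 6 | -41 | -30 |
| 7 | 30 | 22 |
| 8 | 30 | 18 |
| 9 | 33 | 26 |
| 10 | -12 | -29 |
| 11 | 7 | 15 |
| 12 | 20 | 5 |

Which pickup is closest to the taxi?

11

Distances from (8, 11):
1: |22| + |-6| = 22 + 6 = 28 blocks
2: |-49| + |-26| = 49 + 26 = 75 blocks
3: |-10| + |-29| = 10 + 29 = 39 blocks
4: |15| + |-12| = 15 + 12 = 27 blocks
5: |-48| + |-8| = 48 + 8 = 56 blocks
6: |-49| + |-41| = 49 + 41 = 90 blocks
7: |22| + |11| = 22 + 11 = 33 blocks
8: |22| + |7| = 22 + 7 = 29 blocks
9: |25| + |15| = 25 + 15 = 40 blocks
10: |-20| + |-40| = 20 + 40 = 60 blocks
11: |-1| + |4| = 1 + 4 = 5 blocks
12: |12| + |-6| = 12 + 6 = 18 blocks
Minimum: 11 at 5 blocks.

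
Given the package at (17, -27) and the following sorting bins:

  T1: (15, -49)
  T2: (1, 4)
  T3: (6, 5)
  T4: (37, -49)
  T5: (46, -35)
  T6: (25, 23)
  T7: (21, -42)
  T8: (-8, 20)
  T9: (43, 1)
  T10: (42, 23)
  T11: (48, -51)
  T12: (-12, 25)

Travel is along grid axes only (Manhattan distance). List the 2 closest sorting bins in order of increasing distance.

Distances from (17, -27):
T1: 24
T2: 47
T3: 43
T4: 42
T5: 37
T6: 58
T7: 19
T8: 72
T9: 54
T10: 75
T11: 55
T12: 81
Sorted: T7 (19) < T1 (24) < T5 (37) < T4 (42) < …

T7, T1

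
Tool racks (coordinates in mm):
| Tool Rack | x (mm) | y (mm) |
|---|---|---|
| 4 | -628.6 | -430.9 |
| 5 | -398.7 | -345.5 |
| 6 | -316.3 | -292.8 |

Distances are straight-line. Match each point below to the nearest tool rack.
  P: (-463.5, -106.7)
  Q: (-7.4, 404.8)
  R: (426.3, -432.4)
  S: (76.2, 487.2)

P→6; Q→6; R→6; S→6

P at (-463.5, -106.7):
  4: 363.8 mm
  5: 247.4 mm
  6: 237.3 mm
  → nearest: 6 (237.3 mm)
Q at (-7.4, 404.8):
  4: 1041.3 mm
  5: 846.2 mm
  6: 762.9 mm
  → nearest: 6 (762.9 mm)
R at (426.3, -432.4):
  4: 1054.9 mm
  5: 829.6 mm
  6: 755.6 mm
  → nearest: 6 (755.6 mm)
S at (76.2, 487.2):
  4: 1157.4 mm
  5: 958.6 mm
  6: 873.2 mm
  → nearest: 6 (873.2 mm)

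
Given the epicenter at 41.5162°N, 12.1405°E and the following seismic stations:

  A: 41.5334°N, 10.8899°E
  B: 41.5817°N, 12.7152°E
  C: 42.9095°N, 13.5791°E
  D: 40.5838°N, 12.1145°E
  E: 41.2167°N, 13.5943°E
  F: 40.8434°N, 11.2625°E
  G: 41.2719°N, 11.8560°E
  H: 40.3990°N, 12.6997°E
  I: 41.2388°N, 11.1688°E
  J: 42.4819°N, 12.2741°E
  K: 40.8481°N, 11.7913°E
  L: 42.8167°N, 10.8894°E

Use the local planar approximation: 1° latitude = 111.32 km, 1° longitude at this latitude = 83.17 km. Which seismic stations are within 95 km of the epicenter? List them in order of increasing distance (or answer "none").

Distances from 41.5162°N, 12.1405°E:
A: 104.0300 km
B: 48.3507 km
C: 195.8888 km
D: 103.8173 km
E: 125.4250 km
F: 104.6032 km
G: 36.0483 km
H: 132.7785 km
I: 86.5151 km
J: 108.0744 km
K: 79.8425 km
L: 178.2865 km
Threshold 95 km: G (36.0483 km), B (48.3507 km), K (79.8425 km), I (86.5151 km) are within range.

G, B, K, I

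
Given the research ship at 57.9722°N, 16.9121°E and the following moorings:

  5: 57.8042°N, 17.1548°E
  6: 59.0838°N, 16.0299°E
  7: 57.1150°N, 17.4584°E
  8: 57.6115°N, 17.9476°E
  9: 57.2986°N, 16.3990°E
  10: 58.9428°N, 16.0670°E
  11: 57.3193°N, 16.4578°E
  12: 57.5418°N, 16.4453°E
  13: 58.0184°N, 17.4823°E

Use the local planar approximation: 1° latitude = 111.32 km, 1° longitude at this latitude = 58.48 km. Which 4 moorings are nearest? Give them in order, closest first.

5, 13, 12, 8

Distances from 57.9722°N, 16.9121°E:
5: 23.4776 km
6: 134.0673 km
7: 100.6295 km
8: 72.6588 km
9: 80.7659 km
10: 118.8136 km
11: 77.3843 km
12: 55.1433 km
13: 33.7396 km
Sorted: 5 (23.4776 km) < 13 (33.7396 km) < 12 (55.1433 km) < 8 (72.6588 km) < 11 (77.3843 km) < 9 (80.7659 km) < …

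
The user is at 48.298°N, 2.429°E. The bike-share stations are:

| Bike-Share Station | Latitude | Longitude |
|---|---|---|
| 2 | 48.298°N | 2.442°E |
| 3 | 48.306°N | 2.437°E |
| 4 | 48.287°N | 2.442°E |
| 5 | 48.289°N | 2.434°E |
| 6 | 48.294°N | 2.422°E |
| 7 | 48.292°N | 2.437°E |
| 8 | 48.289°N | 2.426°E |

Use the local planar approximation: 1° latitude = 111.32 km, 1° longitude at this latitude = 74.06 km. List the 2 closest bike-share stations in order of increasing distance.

Distances from 48.298°N, 2.429°E:
2: √((0.000·111.32)² + (0.013·74.06)²) = √(0.00000 + 0.92695) = 0.963 km
3: √((0.008·111.32)² + (0.008·74.06)²) = √(0.79310 + 0.35103) = 1.070 km
4: √((-0.011·111.32)² + (0.013·74.06)²) = √(1.49945 + 0.92695) = 1.558 km
5: √((-0.009·111.32)² + (0.005·74.06)²) = √(1.00376 + 0.13712) = 1.068 km
6: √((-0.004·111.32)² + (-0.007·74.06)²) = √(0.19827 + 0.26876) = 0.683 km
7: √((-0.006·111.32)² + (0.008·74.06)²) = √(0.44612 + 0.35103) = 0.893 km
8: √((-0.009·111.32)² + (-0.003·74.06)²) = √(1.00376 + 0.04936) = 1.026 km
Sorted: 6 (0.683 km) < 7 (0.893 km) < 2 (0.963 km) < 8 (1.026 km) < …

6, 7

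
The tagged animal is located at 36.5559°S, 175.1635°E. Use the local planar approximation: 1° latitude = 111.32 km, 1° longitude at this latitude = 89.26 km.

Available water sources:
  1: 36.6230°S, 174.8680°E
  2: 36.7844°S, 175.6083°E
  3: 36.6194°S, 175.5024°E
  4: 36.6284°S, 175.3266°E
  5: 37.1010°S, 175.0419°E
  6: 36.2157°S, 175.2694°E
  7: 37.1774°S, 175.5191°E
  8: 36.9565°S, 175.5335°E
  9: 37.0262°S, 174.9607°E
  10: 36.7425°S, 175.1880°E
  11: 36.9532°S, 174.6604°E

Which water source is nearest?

4

Distances from 36.5559°S, 175.1635°E:
1: √((-0.0671·111.32)² + (-0.2955·89.26)²) = √(55.794506 + 695.710784) = 27.4136 km
2: √((-0.2285·111.32)² + (0.4448·89.26)²) = √(647.021637 + 1576.316139) = 47.1523 km
3: √((-0.0635·111.32)² + (0.3389·89.26)²) = √(49.968216 + 915.075447) = 31.0652 km
4: √((-0.0725·111.32)² + (0.1631·89.26)²) = √(65.136198 + 211.944274) = 16.6457 km
5: √((-0.5451·111.32)² + (-0.1216·89.26)²) = √(3682.126964 + 117.809663) = 61.6436 km
6: √((0.3402·111.32)² + (0.1059·89.26)²) = √(1434.217488 + 89.352290) = 39.0329 km
7: √((-0.6215·111.32)² + (0.3556·89.26)²) = √(4786.616806 + 1007.481940) = 76.1190 km
8: √((-0.4006·111.32)² + (0.3700·89.26)²) = √(1988.695474 + 1090.729886) = 55.4926 km
9: √((-0.4703·111.32)² + (-0.2028·89.26)²) = √(2740.919956 + 327.679797) = 55.3949 km
10: √((-0.1866·111.32)² + (0.0245·89.26)²) = √(431.488946 + 4.782400) = 20.8871 km
11: √((-0.3973·111.32)² + (-0.5031·89.26)²) = √(1956.066095 + 2016.612244) = 63.0292 km
Minimum: 4 at 16.6457 km.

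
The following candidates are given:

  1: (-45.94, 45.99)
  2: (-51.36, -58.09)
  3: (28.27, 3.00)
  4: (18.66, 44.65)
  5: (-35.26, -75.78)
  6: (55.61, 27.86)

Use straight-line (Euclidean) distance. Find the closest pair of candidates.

Pairwise distances:
2–5: 23.92
3–6: 36.95
4–6: 40.59
3–4: 42.74
1–4: 64.61
1–3: 85.76
2–3: 100.36
3–5: 101.20
1–6: 103.16
1–2: 104.22
1–5: 122.24
2–4: 124.33
4–5: 131.95
2–6: 137.22
5–6: 137.84
Closest pair: 2–5 at 23.92.

2 and 5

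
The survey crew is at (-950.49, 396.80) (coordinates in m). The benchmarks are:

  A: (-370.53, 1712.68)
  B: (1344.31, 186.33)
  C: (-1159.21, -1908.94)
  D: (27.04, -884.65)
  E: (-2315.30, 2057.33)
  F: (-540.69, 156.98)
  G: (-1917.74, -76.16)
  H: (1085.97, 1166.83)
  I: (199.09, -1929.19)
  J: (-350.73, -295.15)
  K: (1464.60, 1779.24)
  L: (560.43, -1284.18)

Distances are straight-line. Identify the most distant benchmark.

K

Distances from (-950.49, 396.80):
A: √((579.96)² + (1315.88)²) = √(336353.6016 + 1731540.1744) = 1438.02 m
B: √((2294.80)² + (-210.47)²) = √(5266107.0400 + 44297.6209) = 2304.43 m
C: √((-208.72)² + (-2305.74)²) = √(43564.0384 + 5316436.9476) = 2315.17 m
D: √((977.53)² + (-1281.45)²) = √(955564.9009 + 1642114.1025) = 1611.73 m
E: √((-1364.81)² + (1660.53)²) = √(1862706.3361 + 2757359.8809) = 2149.43 m
F: √((409.80)² + (-239.82)²) = √(167936.0400 + 57513.6324) = 474.82 m
G: √((-967.25)² + (-472.96)²) = √(935572.5625 + 223691.1616) = 1076.69 m
H: √((2036.46)² + (770.03)²) = √(4147169.3316 + 592946.2009) = 2177.18 m
I: √((1149.58)² + (-2325.99)²) = √(1321534.1764 + 5410229.4801) = 2594.56 m
J: √((599.76)² + (-691.95)²) = √(359712.0576 + 478794.8025) = 915.70 m
K: √((2415.09)² + (1382.44)²) = √(5832659.7081 + 1911140.3536) = 2782.77 m
L: √((1510.92)² + (-1680.98)²) = √(2282879.2464 + 2825693.7604) = 2260.22 m
Maximum: K at 2782.77 m.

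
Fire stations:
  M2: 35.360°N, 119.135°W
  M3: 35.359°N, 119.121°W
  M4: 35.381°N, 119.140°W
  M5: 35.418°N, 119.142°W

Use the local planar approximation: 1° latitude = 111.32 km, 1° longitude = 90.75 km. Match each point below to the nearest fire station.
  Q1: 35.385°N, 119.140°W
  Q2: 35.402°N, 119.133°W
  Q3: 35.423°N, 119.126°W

Q1→M4; Q2→M5; Q3→M5

Q1 at 35.385°N, 119.140°W:
  M2: √((-0.025·111.32)² + (0.005·90.75)²) = √(7.74509 + 0.20589) = 2.820 km
  M3: √((-0.026·111.32)² + (0.019·90.75)²) = √(8.37709 + 2.97304) = 3.369 km
  M4: √((-0.004·111.32)² + (0.000·90.75)²) = √(0.19827 + 0.00000) = 0.445 km
  M5: √((0.033·111.32)² + (-0.002·90.75)²) = √(13.49504 + 0.03294) = 3.678 km
  → nearest: M4 (0.445 km)
Q2 at 35.402°N, 119.133°W:
  M2: √((-0.042·111.32)² + (-0.002·90.75)²) = √(21.85974 + 0.03294) = 4.679 km
  M3: √((-0.043·111.32)² + (0.012·90.75)²) = √(22.91307 + 1.18592) = 4.909 km
  M4: √((-0.021·111.32)² + (-0.007·90.75)²) = √(5.46493 + 0.40354) = 2.422 km
  M5: √((0.016·111.32)² + (-0.009·90.75)²) = √(3.17239 + 0.66708) = 1.959 km
  → nearest: M5 (1.959 km)
Q3 at 35.423°N, 119.126°W:
  M2: √((-0.063·111.32)² + (-0.009·90.75)²) = √(49.18441 + 0.66708) = 7.061 km
  M3: √((-0.064·111.32)² + (0.005·90.75)²) = √(50.75822 + 0.20589) = 7.139 km
  M4: √((-0.042·111.32)² + (-0.014·90.75)²) = √(21.85974 + 1.61417) = 4.845 km
  M5: √((-0.005·111.32)² + (-0.016·90.75)²) = √(0.30980 + 2.10830) = 1.555 km
  → nearest: M5 (1.555 km)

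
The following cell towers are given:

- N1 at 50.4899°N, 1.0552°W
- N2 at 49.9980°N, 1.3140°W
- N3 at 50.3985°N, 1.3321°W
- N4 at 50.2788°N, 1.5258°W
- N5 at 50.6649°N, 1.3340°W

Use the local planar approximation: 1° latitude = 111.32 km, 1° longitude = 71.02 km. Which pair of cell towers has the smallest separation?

Pairwise distances:
N1–N2: 57.7607 km
N1–N3: 22.1417 km
N1–N4: 40.8566 km
N1–N5: 27.7770 km
N2–N3: 44.6022 km
N2–N4: 34.6896 km
N2–N5: 74.2529 km
N3–N4: 19.1520 km
N3–N5: 29.6560 km
N4–N5: 45.0875 km
Closest pair: N3–N4 at 19.1520 km.

N3 and N4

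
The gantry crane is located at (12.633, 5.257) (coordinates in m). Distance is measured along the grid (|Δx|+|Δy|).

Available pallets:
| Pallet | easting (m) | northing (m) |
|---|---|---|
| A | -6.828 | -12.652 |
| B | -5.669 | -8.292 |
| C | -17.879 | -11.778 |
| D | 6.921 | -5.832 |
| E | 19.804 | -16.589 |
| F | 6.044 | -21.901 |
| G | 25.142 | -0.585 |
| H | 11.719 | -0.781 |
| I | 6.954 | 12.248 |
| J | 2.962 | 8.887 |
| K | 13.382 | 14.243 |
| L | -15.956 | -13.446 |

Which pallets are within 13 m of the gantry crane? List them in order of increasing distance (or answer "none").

H, K, I

Distances from (12.633, 5.257):
A: |-19.461| + |-17.909| = 19.461 + 17.909 = 37.370 m
B: |-18.302| + |-13.549| = 18.302 + 13.549 = 31.851 m
C: |-30.512| + |-17.035| = 30.512 + 17.035 = 47.547 m
D: |-5.712| + |-11.089| = 5.712 + 11.089 = 16.801 m
E: |7.171| + |-21.846| = 7.171 + 21.846 = 29.017 m
F: |-6.589| + |-27.158| = 6.589 + 27.158 = 33.747 m
G: |12.509| + |-5.842| = 12.509 + 5.842 = 18.351 m
H: |-0.914| + |-6.038| = 0.914 + 6.038 = 6.952 m
I: |-5.679| + |6.991| = 5.679 + 6.991 = 12.670 m
J: |-9.671| + |3.630| = 9.671 + 3.630 = 13.301 m
K: |0.749| + |8.986| = 0.749 + 8.986 = 9.735 m
L: |-28.589| + |-18.703| = 28.589 + 18.703 = 47.292 m
Threshold 13 m: H (6.952 m), K (9.735 m), I (12.670 m) are within range.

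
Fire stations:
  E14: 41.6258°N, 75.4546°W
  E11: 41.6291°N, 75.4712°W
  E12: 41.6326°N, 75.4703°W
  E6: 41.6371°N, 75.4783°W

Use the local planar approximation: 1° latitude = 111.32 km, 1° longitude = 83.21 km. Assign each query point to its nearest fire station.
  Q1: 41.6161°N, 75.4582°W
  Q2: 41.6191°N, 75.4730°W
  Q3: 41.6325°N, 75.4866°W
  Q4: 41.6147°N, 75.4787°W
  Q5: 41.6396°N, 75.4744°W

Q1→E14; Q2→E11; Q3→E6; Q4→E11; Q5→E6

Q1 at 41.6161°N, 75.4582°W:
  E14: √((0.0097·111.32)² + (0.0036·83.21)²) = √(1.165977 + 0.089734) = 1.1206 km
  E11: √((0.0130·111.32)² + (-0.0130·83.21)²) = √(2.094272 + 1.170140) = 1.8068 km
  E12: √((0.0165·111.32)² + (-0.0121·83.21)²) = √(3.373761 + 1.013729) = 2.0946 km
  E6: √((0.0210·111.32)² + (-0.0201·83.21)²) = √(5.464935 + 2.797326) = 2.8744 km
  → nearest: E14 (1.1206 km)
Q2 at 41.6191°N, 75.4730°W:
  E14: √((0.0067·111.32)² + (0.0184·83.21)²) = √(0.556283 + 2.344157) = 1.7031 km
  E11: √((0.0100·111.32)² + (0.0018·83.21)²) = √(1.239214 + 0.022433) = 1.1232 km
  E12: √((0.0135·111.32)² + (0.0027·83.21)²) = √(2.258468 + 0.050475) = 1.5195 km
  E6: √((0.0180·111.32)² + (-0.0053·83.21)²) = √(4.015054 + 0.194492) = 2.0517 km
  → nearest: E11 (1.1232 km)
Q3 at 41.6325°N, 75.4866°W:
  E14: √((-0.0067·111.32)² + (0.0320·83.21)²) = √(0.556283 + 7.090078) = 2.7652 km
  E11: √((-0.0034·111.32)² + (0.0154·83.21)²) = √(0.143253 + 1.642073) = 1.3362 km
  E12: √((0.0001·111.32)² + (0.0163·83.21)²) = √(0.000124 + 1.839612) = 1.3564 km
  E6: √((0.0046·111.32)² + (0.0083·83.21)²) = √(0.262218 + 0.476988) = 0.8598 km
  → nearest: E6 (0.8598 km)
Q4 at 41.6147°N, 75.4787°W:
  E14: √((0.0111·111.32)² + (0.0241·83.21)²) = √(1.526836 + 4.021473) = 2.3555 km
  E11: √((0.0144·111.32)² + (0.0075·83.21)²) = √(2.569635 + 0.389470) = 1.7202 km
  E12: √((0.0179·111.32)² + (0.0084·83.21)²) = √(3.970566 + 0.488551) = 2.1117 km
  E6: √((0.0224·111.32)² + (0.0004·83.21)²) = √(6.217881 + 0.001108) = 2.4938 km
  → nearest: E11 (1.7202 km)
Q5 at 41.6396°N, 75.4744°W:
  E14: √((-0.0138·111.32)² + (0.0198·83.21)²) = √(2.359960 + 2.714447) = 2.2526 km
  E11: √((-0.0105·111.32)² + (0.0032·83.21)²) = √(1.366234 + 0.070901) = 1.1988 km
  E12: √((-0.0070·111.32)² + (0.0041·83.21)²) = √(0.607215 + 0.116391) = 0.8507 km
  E6: √((-0.0025·111.32)² + (-0.0039·83.21)²) = √(0.077451 + 0.105313) = 0.4275 km
  → nearest: E6 (0.4275 km)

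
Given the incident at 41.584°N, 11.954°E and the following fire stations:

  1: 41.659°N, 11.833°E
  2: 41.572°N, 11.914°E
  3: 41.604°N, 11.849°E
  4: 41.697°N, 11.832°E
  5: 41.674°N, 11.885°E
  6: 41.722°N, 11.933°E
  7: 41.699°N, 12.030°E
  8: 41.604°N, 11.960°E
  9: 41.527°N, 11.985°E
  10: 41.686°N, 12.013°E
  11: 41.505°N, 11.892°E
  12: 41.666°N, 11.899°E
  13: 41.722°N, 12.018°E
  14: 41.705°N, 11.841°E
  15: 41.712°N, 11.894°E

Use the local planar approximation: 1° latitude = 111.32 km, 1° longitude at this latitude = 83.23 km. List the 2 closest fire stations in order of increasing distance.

Distances from 41.584°N, 11.954°E:
1: √((0.075·111.32)² + (-0.121·83.23)²) = √(69.70580 + 101.42162) = 13.082 km
2: √((-0.012·111.32)² + (-0.040·83.23)²) = √(1.78447 + 11.08357) = 3.587 km
3: √((0.020·111.32)² + (-0.105·83.23)²) = √(4.95686 + 76.37274) = 9.018 km
4: √((0.113·111.32)² + (-0.122·83.23)²) = √(158.23527 + 103.10493) = 16.166 km
5: √((0.090·111.32)² + (-0.069·83.23)²) = √(100.37635 + 32.98056) = 11.548 km
6: √((0.138·111.32)² + (-0.021·83.23)²) = √(235.99596 + 3.05491) = 15.461 km
7: √((0.115·111.32)² + (0.076·83.23)²) = √(163.88608 + 40.01170) = 14.279 km
8: √((0.020·111.32)² + (0.006·83.23)²) = √(4.95686 + 0.24938) = 2.282 km
9: √((-0.057·111.32)² + (0.031·83.23)²) = √(40.26207 + 6.65707) = 6.850 km
10: √((0.102·111.32)² + (0.059·83.23)²) = √(128.92785 + 24.11370) = 12.371 km
11: √((-0.079·111.32)² + (-0.062·83.23)²) = √(77.33936 + 26.62828) = 10.196 km
12: √((0.082·111.32)² + (-0.055·83.23)²) = √(83.32477 + 20.95488) = 10.212 km
13: √((0.138·111.32)² + (0.064·83.23)²) = √(235.99596 + 28.37395) = 16.259 km
14: √((0.121·111.32)² + (-0.113·83.23)²) = √(181.43336 + 88.45384) = 16.428 km
15: √((0.128·111.32)² + (-0.060·83.23)²) = √(203.03286 + 24.93804) = 15.099 km
Sorted: 8 (2.282 km) < 2 (3.587 km) < 9 (6.850 km) < 3 (9.018 km) < …

8, 2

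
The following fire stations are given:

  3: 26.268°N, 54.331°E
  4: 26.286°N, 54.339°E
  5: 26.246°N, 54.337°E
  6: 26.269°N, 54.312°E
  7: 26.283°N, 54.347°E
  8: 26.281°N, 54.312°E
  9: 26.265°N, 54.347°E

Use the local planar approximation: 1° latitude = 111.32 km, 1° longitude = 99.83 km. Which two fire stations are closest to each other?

4 and 7

Pairwise distances:
3–4: 2.157 km
3–5: 2.521 km
3–6: 1.900 km
3–7: 2.311 km
3–8: 2.386 km
3–9: 1.632 km
4–5: 4.457 km
4–6: 3.293 km
4–7: 0.866 km
4–8: 2.752 km
4–9: 2.470 km
5–6: 3.576 km
5–7: 4.238 km
5–8: 4.627 km
5–9: 2.339 km
6–7: 3.826 km
6–8: 1.336 km
6–9: 3.522 km
7–8: 3.501 km
7–9: 2.004 km
8–9: 3.922 km
Closest pair: 4–7 at 0.866 km.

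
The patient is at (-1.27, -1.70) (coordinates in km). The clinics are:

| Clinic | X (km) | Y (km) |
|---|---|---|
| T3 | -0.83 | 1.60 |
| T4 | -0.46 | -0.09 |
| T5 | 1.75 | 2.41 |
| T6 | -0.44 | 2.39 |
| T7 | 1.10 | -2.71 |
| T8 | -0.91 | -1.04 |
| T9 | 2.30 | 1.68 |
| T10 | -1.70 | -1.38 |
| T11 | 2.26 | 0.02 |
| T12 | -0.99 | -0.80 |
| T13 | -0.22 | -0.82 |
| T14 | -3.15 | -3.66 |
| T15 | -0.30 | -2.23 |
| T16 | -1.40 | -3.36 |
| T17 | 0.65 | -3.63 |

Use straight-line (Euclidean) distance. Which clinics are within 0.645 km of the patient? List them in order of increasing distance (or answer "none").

Distances from (-1.27, -1.70):
T3: 3.329 km
T4: 1.802 km
T5: 5.100 km
T6: 4.173 km
T7: 2.576 km
T8: 0.752 km
T9: 4.916 km
T10: 0.536 km
T11: 3.927 km
T12: 0.943 km
T13: 1.370 km
T14: 2.716 km
T15: 1.105 km
T16: 1.665 km
T17: 2.722 km
Threshold 0.645 km: T10 (0.536 km) is within range.

T10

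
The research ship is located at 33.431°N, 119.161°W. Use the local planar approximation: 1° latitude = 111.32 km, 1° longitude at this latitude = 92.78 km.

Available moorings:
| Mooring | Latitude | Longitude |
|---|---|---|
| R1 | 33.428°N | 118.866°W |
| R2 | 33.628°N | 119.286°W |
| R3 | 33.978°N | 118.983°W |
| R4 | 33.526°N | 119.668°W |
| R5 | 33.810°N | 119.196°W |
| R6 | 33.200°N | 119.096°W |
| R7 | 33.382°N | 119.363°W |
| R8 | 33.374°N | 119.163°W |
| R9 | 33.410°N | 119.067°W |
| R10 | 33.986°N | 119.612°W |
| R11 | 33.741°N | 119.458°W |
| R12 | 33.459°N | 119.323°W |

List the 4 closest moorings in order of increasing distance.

R8, R9, R12, R7

Distances from 33.431°N, 119.161°W:
R1: 27.372 km
R2: 24.808 km
R3: 63.092 km
R4: 48.214 km
R5: 42.315 km
R6: 26.413 km
R7: 19.519 km
R8: 6.348 km
R9: 9.029 km
R10: 74.619 km
R11: 44.161 km
R12: 15.350 km
Sorted: R8 (6.348 km) < R9 (9.029 km) < R12 (15.350 km) < R7 (19.519 km) < R2 (24.808 km) < R6 (26.413 km) < …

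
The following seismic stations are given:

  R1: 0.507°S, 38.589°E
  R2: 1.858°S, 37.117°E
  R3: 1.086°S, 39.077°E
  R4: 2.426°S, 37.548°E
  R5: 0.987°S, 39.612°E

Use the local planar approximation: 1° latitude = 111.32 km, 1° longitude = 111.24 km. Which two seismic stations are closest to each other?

Pairwise distances:
R3–R5: 60.525 km
R2–R4: 79.352 km
R1–R3: 84.269 km
R1–R5: 125.719 km
R1–R2: 222.330 km
R3–R4: 226.231 km
R2–R3: 234.356 km
R1–R4: 242.991 km
R4–R5: 279.958 km
R2–R5: 293.993 km
Closest pair: R3–R5 at 60.525 km.

R3 and R5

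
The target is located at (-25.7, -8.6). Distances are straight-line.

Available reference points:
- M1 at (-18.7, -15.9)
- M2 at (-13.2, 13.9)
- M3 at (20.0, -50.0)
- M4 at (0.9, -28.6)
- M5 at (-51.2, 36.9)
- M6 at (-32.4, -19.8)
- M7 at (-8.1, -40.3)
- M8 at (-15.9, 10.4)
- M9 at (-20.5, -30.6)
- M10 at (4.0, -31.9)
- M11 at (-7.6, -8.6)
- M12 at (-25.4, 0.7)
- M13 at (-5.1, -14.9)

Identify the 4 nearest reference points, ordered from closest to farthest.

Distances from (-25.7, -8.6):
M1: √((7.0)² + (-7.3)²) = √(49.000 + 53.290) = 10.1
M2: √((12.5)² + (22.5)²) = √(156.250 + 506.250) = 25.7
M3: √((45.7)² + (-41.4)²) = √(2088.490 + 1713.960) = 61.7
M4: √((26.6)² + (-20.0)²) = √(707.560 + 400.000) = 33.3
M5: √((-25.5)² + (45.5)²) = √(650.250 + 2070.250) = 52.2
M6: √((-6.7)² + (-11.2)²) = √(44.890 + 125.440) = 13.1
M7: √((17.6)² + (-31.7)²) = √(309.760 + 1004.890) = 36.3
M8: √((9.8)² + (19.0)²) = √(96.040 + 361.000) = 21.4
M9: √((5.2)² + (-22.0)²) = √(27.040 + 484.000) = 22.6
M10: √((29.7)² + (-23.3)²) = √(882.090 + 542.890) = 37.7
M11: √((18.1)² + (0.0)²) = √(327.610 + 0.000) = 18.1
M12: √((0.3)² + (9.3)²) = √(0.090 + 86.490) = 9.3
M13: √((20.6)² + (-6.3)²) = √(424.360 + 39.690) = 21.5
Sorted: M12 (9.3) < M1 (10.1) < M6 (13.1) < M11 (18.1) < M8 (21.4) < M13 (21.5) < …

M12, M1, M6, M11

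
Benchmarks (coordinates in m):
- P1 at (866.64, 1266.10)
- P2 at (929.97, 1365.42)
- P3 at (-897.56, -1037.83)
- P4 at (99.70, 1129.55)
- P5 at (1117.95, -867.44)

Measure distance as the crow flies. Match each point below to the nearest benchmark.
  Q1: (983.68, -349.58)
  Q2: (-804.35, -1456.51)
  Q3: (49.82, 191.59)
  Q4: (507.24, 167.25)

Q1→P5; Q2→P3; Q3→P4; Q4→P4

Q1 at (983.68, -349.58):
  P1: √((-117.04)² + (1615.68)²) = √(13698.3616 + 2610421.8624) = 1619.91 m
  P2: √((-53.71)² + (1715.00)²) = √(2884.7641 + 2941225.0000) = 1715.84 m
  P3: √((-1881.24)² + (-688.25)²) = √(3539063.9376 + 473688.0625) = 2003.19 m
  P4: √((-883.98)² + (1479.13)²) = √(781420.6404 + 2187825.5569) = 1723.15 m
  P5: √((134.27)² + (-517.86)²) = √(18028.4329 + 268178.9796) = 534.98 m
  → nearest: P5 (534.98 m)
Q2 at (-804.35, -1456.51):
  P1: √((1670.99)² + (2722.61)²) = √(2792207.5801 + 7412605.2121) = 3194.50 m
  P2: √((1734.32)² + (2821.93)²) = √(3007865.8624 + 7963288.9249) = 3312.27 m
  P3: √((-93.21)² + (418.68)²) = √(8688.1041 + 175292.9424) = 428.93 m
  P4: √((904.05)² + (2586.06)²) = √(817306.4025 + 6687706.3236) = 2739.53 m
  P5: √((1922.30)² + (589.07)²) = √(3695237.2900 + 347003.4649) = 2010.53 m
  → nearest: P3 (428.93 m)
Q3 at (49.82, 191.59):
  P1: √((816.82)² + (1074.51)²) = √(667194.9124 + 1154571.7401) = 1349.73 m
  P2: √((880.15)² + (1173.83)²) = √(774664.0225 + 1377876.8689) = 1467.15 m
  P3: √((-947.38)² + (-1229.42)²) = √(897528.8644 + 1511473.5364) = 1552.10 m
  P4: √((49.88)² + (937.96)²) = √(2488.0144 + 879768.9616) = 939.29 m
  P5: √((1068.13)² + (-1059.03)²) = √(1140901.6969 + 1121544.5409) = 1504.14 m
  → nearest: P4 (939.29 m)
Q4 at (507.24, 167.25):
  P1: √((359.40)² + (1098.85)²) = √(129168.3600 + 1207471.3225) = 1156.13 m
  P2: √((422.73)² + (1198.17)²) = √(178700.6529 + 1435611.3489) = 1270.56 m
  P3: √((-1404.80)² + (-1205.08)²) = √(1973463.0400 + 1452217.8064) = 1850.86 m
  P4: √((-407.54)² + (962.30)²) = √(166088.8516 + 926021.2900) = 1045.04 m
  P5: √((610.71)² + (-1034.69)²) = √(372966.7041 + 1070583.3961) = 1201.48 m
  → nearest: P4 (1045.04 m)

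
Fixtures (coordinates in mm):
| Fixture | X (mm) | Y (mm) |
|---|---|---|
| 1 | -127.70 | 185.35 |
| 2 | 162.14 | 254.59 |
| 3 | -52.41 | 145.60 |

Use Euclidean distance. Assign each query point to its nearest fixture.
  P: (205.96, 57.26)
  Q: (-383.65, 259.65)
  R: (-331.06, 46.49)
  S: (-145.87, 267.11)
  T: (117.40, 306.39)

P→2; Q→1; R→1; S→1; T→2

P at (205.96, 57.26):
  1: 357.40 mm
  2: 202.14 mm
  3: 273.05 mm
  → nearest: 2 (202.14 mm)
Q at (-383.65, 259.65):
  1: 266.52 mm
  2: 545.81 mm
  3: 350.32 mm
  → nearest: 1 (266.52 mm)
R at (-331.06, 46.49):
  1: 246.25 mm
  2: 535.31 mm
  3: 295.75 mm
  → nearest: 1 (246.25 mm)
S at (-145.87, 267.11):
  1: 83.75 mm
  2: 308.26 mm
  3: 153.30 mm
  → nearest: 1 (83.75 mm)
T at (117.40, 306.39):
  1: 273.36 mm
  2: 68.45 mm
  3: 233.86 mm
  → nearest: 2 (68.45 mm)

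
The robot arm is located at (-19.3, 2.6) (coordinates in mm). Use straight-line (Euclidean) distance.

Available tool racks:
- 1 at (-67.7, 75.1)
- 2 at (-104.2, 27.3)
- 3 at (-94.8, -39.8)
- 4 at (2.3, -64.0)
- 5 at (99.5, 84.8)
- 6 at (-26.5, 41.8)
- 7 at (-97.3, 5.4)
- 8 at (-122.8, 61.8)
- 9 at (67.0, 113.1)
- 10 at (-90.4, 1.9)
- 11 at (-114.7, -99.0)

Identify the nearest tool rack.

Distances from (-19.3, 2.6):
1: √((-48.4)² + (72.5)²) = √(2342.560 + 5256.250) = 87.2 mm
2: √((-84.9)² + (24.7)²) = √(7208.010 + 610.090) = 88.4 mm
3: √((-75.5)² + (-42.4)²) = √(5700.250 + 1797.760) = 86.6 mm
4: √((21.6)² + (-66.6)²) = √(466.560 + 4435.560) = 70.0 mm
5: √((118.8)² + (82.2)²) = √(14113.440 + 6756.840) = 144.5 mm
6: √((-7.2)² + (39.2)²) = √(51.840 + 1536.640) = 39.9 mm
7: √((-78.0)² + (2.8)²) = √(6084.000 + 7.840) = 78.1 mm
8: √((-103.5)² + (59.2)²) = √(10712.250 + 3504.640) = 119.2 mm
9: √((86.3)² + (110.5)²) = √(7447.690 + 12210.250) = 140.2 mm
10: √((-71.1)² + (-0.7)²) = √(5055.210 + 0.490) = 71.1 mm
11: √((-95.4)² + (-101.6)²) = √(9101.160 + 10322.560) = 139.4 mm
Minimum: 6 at 39.9 mm.

6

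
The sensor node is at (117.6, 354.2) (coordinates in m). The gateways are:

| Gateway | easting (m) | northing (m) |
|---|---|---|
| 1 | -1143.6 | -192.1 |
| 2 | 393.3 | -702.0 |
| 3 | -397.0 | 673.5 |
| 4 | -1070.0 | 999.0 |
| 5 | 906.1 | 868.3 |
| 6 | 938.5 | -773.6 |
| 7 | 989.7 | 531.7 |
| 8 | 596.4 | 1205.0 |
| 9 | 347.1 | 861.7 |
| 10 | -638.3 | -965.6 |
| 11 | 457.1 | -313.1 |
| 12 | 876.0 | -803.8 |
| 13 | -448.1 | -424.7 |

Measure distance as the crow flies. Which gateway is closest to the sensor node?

Distances from (117.6, 354.2):
1: √((-1261.2)² + (-546.3)²) = √(1590625.440 + 298443.690) = 1374.4 m
2: √((275.7)² + (-1056.2)²) = √(76010.490 + 1115558.440) = 1091.6 m
3: √((-514.6)² + (319.3)²) = √(264813.160 + 101952.490) = 605.6 m
4: √((-1187.6)² + (644.8)²) = √(1410393.760 + 415767.040) = 1351.4 m
5: √((788.5)² + (514.1)²) = √(621732.250 + 264298.810) = 941.3 m
6: √((820.9)² + (-1127.8)²) = √(673876.810 + 1271932.840) = 1394.9 m
7: √((872.1)² + (177.5)²) = √(760558.410 + 31506.250) = 890.0 m
8: √((478.8)² + (850.8)²) = √(229249.440 + 723860.640) = 976.3 m
9: √((229.5)² + (507.5)²) = √(52670.250 + 257556.250) = 557.0 m
10: √((-755.9)² + (-1319.8)²) = √(571384.810 + 1741872.040) = 1520.9 m
11: √((339.5)² + (-667.3)²) = √(115260.250 + 445289.290) = 748.7 m
12: √((758.4)² + (-1158.0)²) = √(575170.560 + 1340964.000) = 1384.2 m
13: √((-565.7)² + (-778.9)²) = √(320016.490 + 606685.210) = 962.7 m
Minimum: 9 at 557.0 m.

9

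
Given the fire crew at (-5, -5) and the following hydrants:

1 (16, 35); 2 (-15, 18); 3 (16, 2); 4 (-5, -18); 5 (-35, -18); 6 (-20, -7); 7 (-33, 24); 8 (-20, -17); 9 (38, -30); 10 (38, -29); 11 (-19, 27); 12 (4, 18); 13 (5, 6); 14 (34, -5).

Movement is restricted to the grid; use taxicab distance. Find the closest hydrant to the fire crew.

4

Distances from (-5, -5):
1: |21| + |40| = 21 + 40 = 61
2: |-10| + |23| = 10 + 23 = 33
3: |21| + |7| = 21 + 7 = 28
4: |0| + |-13| = 0 + 13 = 13
5: |-30| + |-13| = 30 + 13 = 43
6: |-15| + |-2| = 15 + 2 = 17
7: |-28| + |29| = 28 + 29 = 57
8: |-15| + |-12| = 15 + 12 = 27
9: |43| + |-25| = 43 + 25 = 68
10: |43| + |-24| = 43 + 24 = 67
11: |-14| + |32| = 14 + 32 = 46
12: |9| + |23| = 9 + 23 = 32
13: |10| + |11| = 10 + 11 = 21
14: |39| + |0| = 39 + 0 = 39
Minimum: 4 at 13.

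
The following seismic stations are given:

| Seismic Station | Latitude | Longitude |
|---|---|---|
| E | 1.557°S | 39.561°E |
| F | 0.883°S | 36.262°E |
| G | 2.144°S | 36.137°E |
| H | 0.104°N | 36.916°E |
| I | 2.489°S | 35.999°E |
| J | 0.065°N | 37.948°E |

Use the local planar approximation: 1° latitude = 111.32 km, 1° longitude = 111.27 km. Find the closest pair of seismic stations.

G and I

Pairwise distances:
E–F: √((0.674·111.32)² + (-3.299·111.27)²) = √(5629.45288 + 134747.52818) = 374.669 km
E–G: √((-0.587·111.32)² + (-3.424·111.27)²) = √(4269.94811 + 145152.22189) = 386.552 km
E–H: √((1.661·111.32)² + (-2.645·111.27)²) = √(34188.94190 + 86617.87577) = 347.573 km
E–I: √((-0.932·111.32)² + (-3.562·111.27)²) = √(10764.11230 + 157088.36024) = 409.698 km
E–J: √((1.622·111.32)² + (-1.613·111.27)²) = √(32602.28917 + 32212.53555) = 254.588 km
F–G: √((-1.261·111.32)² + (-0.125·111.27)²) = √(19705.00587 + 193.45333) = 141.062 km
F–H: √((0.987·111.32)² + (0.654·111.27)²) = √(12072.04097 + 5295.55731) = 131.786 km
F–I: √((-1.606·111.32)² + (-0.263·111.27)²) = √(31962.25980 + 856.38228) = 181.159 km
F–J: √((0.948·111.32)² + (1.686·111.27)²) = √(11136.86794 + 35194.21775) = 215.247 km
G–H: √((2.248·111.32)² + (0.779·111.27)²) = √(62623.74119 + 7513.30625) = 264.834 km
G–I: √((-0.345·111.32)² + (-0.138·111.27)²) = √(1474.97475 + 235.78401) = 41.361 km
G–J: √((2.209·111.32)² + (1.811·111.27)²) = √(60469.70182 + 40606.26801) = 317.924 km
H–I: √((-2.593·111.32)² + (-0.917·111.27)²) = √(83320.41586 + 10411.05756) = 306.156 km
H–J: √((-0.039·111.32)² + (1.032·111.27)²) = √(18.84845 + 13186.07588) = 114.913 km
I–J: √((2.554·111.32)² + (1.949·111.27)²) = √(80832.90394 + 47030.52798) = 357.580 km
Closest pair: G–I at 41.361 km.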